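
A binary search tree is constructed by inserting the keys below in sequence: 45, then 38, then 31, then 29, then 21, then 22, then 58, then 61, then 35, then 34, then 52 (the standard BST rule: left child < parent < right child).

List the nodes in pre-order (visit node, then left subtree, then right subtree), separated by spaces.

Insert 45: tree is empty, so 45 becomes the root.
Insert 38: 38 < 45 → go left. Place as left child of 45.
Insert 31: 31 < 45 → go left; 31 < 38 → go left. Place as left child of 38.
Insert 29: 29 < 45 → go left; 29 < 38 → go left; 29 < 31 → go left. Place as left child of 31.
Insert 21: 21 < 45 → go left; 21 < 38 → go left; 21 < 31 → go left; 21 < 29 → go left. Place as left child of 29.
Insert 22: 22 < 45 → go left; 22 < 38 → go left; 22 < 31 → go left; 22 < 29 → go left; 22 > 21 → go right. Place as right child of 21.
Insert 58: 58 > 45 → go right. Place as right child of 45.
Insert 61: 61 > 45 → go right; 61 > 58 → go right. Place as right child of 58.
Insert 35: 35 < 45 → go left; 35 < 38 → go left; 35 > 31 → go right. Place as right child of 31.
Insert 34: 34 < 45 → go left; 34 < 38 → go left; 34 > 31 → go right; 34 < 35 → go left. Place as left child of 35.
Insert 52: 52 > 45 → go right; 52 < 58 → go left. Place as left child of 58.

45 38 31 29 21 22 35 34 58 52 61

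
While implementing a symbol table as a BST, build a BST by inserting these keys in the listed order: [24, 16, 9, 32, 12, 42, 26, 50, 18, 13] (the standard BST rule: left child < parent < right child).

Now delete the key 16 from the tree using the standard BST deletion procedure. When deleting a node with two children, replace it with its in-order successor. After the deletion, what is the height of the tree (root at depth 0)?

4

24: root
16: left child of 24 (depth 1)
9: left child of 16 (depth 2)
32: right child of 24 (depth 1)
12: right child of 9 (depth 3)
42: right child of 32 (depth 2)
26: left child of 32 (depth 2)
50: right child of 42 (depth 3)
18: right child of 16 (depth 2)
13: right child of 12 (depth 4)

Delete 16 (two children — replace with in-order successor).
After deletion, deepest node is 13 at depth 4.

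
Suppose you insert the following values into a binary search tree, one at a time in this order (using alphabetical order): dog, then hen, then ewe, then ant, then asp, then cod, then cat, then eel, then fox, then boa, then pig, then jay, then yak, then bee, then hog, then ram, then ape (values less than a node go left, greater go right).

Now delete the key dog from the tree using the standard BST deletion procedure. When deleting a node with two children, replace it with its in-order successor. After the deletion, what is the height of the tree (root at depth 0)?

Insert dog: tree is empty, so dog becomes the root.
Insert hen: hen > dog → go right. Place as right child of dog.
Insert ewe: ewe > dog → go right; ewe < hen → go left. Place as left child of hen.
Insert ant: ant < dog → go left. Place as left child of dog.
Insert asp: asp < dog → go left; asp > ant → go right. Place as right child of ant.
Insert cod: cod < dog → go left; cod > ant → go right; cod > asp → go right. Place as right child of asp.
Insert cat: cat < dog → go left; cat > ant → go right; cat > asp → go right; cat < cod → go left. Place as left child of cod.
Insert eel: eel > dog → go right; eel < hen → go left; eel < ewe → go left. Place as left child of ewe.
Insert fox: fox > dog → go right; fox < hen → go left; fox > ewe → go right. Place as right child of ewe.
Insert boa: boa < dog → go left; boa > ant → go right; boa > asp → go right; boa < cod → go left; boa < cat → go left. Place as left child of cat.
Insert pig: pig > dog → go right; pig > hen → go right. Place as right child of hen.
Insert jay: jay > dog → go right; jay > hen → go right; jay < pig → go left. Place as left child of pig.
Insert yak: yak > dog → go right; yak > hen → go right; yak > pig → go right. Place as right child of pig.
Insert bee: bee < dog → go left; bee > ant → go right; bee > asp → go right; bee < cod → go left; bee < cat → go left; bee < boa → go left. Place as left child of boa.
Insert hog: hog > dog → go right; hog > hen → go right; hog < pig → go left; hog < jay → go left. Place as left child of jay.
Insert ram: ram > dog → go right; ram > hen → go right; ram > pig → go right; ram < yak → go left. Place as left child of yak.
Insert ape: ape < dog → go left; ape > ant → go right; ape < asp → go left. Place as left child of asp.

Delete dog (two children — replace with in-order successor).
After deletion, deepest node is bee at depth 6.

6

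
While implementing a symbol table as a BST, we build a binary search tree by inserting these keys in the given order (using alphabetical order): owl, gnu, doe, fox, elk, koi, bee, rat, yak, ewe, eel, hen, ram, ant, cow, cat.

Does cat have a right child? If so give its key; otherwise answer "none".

none

Insert owl: tree is empty, so owl becomes the root.
Insert gnu: gnu < owl → go left. Place as left child of owl.
Insert doe: doe < owl → go left; doe < gnu → go left. Place as left child of gnu.
Insert fox: fox < owl → go left; fox < gnu → go left; fox > doe → go right. Place as right child of doe.
Insert elk: elk < owl → go left; elk < gnu → go left; elk > doe → go right; elk < fox → go left. Place as left child of fox.
Insert koi: koi < owl → go left; koi > gnu → go right. Place as right child of gnu.
Insert bee: bee < owl → go left; bee < gnu → go left; bee < doe → go left. Place as left child of doe.
Insert rat: rat > owl → go right. Place as right child of owl.
Insert yak: yak > owl → go right; yak > rat → go right. Place as right child of rat.
Insert ewe: ewe < owl → go left; ewe < gnu → go left; ewe > doe → go right; ewe < fox → go left; ewe > elk → go right. Place as right child of elk.
Insert eel: eel < owl → go left; eel < gnu → go left; eel > doe → go right; eel < fox → go left; eel < elk → go left. Place as left child of elk.
Insert hen: hen < owl → go left; hen > gnu → go right; hen < koi → go left. Place as left child of koi.
Insert ram: ram > owl → go right; ram < rat → go left. Place as left child of rat.
Insert ant: ant < owl → go left; ant < gnu → go left; ant < doe → go left; ant < bee → go left. Place as left child of bee.
Insert cow: cow < owl → go left; cow < gnu → go left; cow < doe → go left; cow > bee → go right. Place as right child of bee.
Insert cat: cat < owl → go left; cat < gnu → go left; cat < doe → go left; cat > bee → go right; cat < cow → go left. Place as left child of cow.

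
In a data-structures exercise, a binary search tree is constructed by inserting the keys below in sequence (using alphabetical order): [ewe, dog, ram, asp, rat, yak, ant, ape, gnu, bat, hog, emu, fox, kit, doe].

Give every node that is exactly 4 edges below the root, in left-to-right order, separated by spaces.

Insert ewe: tree is empty, so ewe becomes the root.
Insert dog: dog < ewe → go left. Place as left child of ewe.
Insert ram: ram > ewe → go right. Place as right child of ewe.
Insert asp: asp < ewe → go left; asp < dog → go left. Place as left child of dog.
Insert rat: rat > ewe → go right; rat > ram → go right. Place as right child of ram.
Insert yak: yak > ewe → go right; yak > ram → go right; yak > rat → go right. Place as right child of rat.
Insert ant: ant < ewe → go left; ant < dog → go left; ant < asp → go left. Place as left child of asp.
Insert ape: ape < ewe → go left; ape < dog → go left; ape < asp → go left; ape > ant → go right. Place as right child of ant.
Insert gnu: gnu > ewe → go right; gnu < ram → go left. Place as left child of ram.
Insert bat: bat < ewe → go left; bat < dog → go left; bat > asp → go right. Place as right child of asp.
Insert hog: hog > ewe → go right; hog < ram → go left; hog > gnu → go right. Place as right child of gnu.
Insert emu: emu < ewe → go left; emu > dog → go right. Place as right child of dog.
Insert fox: fox > ewe → go right; fox < ram → go left; fox < gnu → go left. Place as left child of gnu.
Insert kit: kit > ewe → go right; kit < ram → go left; kit > gnu → go right; kit > hog → go right. Place as right child of hog.
Insert doe: doe < ewe → go left; doe < dog → go left; doe > asp → go right; doe > bat → go right. Place as right child of bat.

ape doe kit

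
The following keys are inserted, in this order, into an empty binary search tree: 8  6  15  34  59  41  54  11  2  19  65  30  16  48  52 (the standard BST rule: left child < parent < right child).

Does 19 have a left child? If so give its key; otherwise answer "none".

16

Resulting structure (node: left, right):
  8: L=6, R=15
  6: L=2, R=–
  15: L=11, R=34
  34: L=19, R=59
  59: L=41, R=65
  41: L=–, R=54
  54: L=48, R=–
  11: L=–, R=–
  2: L=–, R=–
  19: L=16, R=30
  65: L=–, R=–
  30: L=–, R=–
  16: L=–, R=–
  48: L=–, R=52
  52: L=–, R=–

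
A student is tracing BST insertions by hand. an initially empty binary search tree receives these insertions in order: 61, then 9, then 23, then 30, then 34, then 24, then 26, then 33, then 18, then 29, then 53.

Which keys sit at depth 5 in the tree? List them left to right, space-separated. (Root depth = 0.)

Insert 61: tree is empty, so 61 becomes the root.
Insert 9: 9 < 61 → go left. Place as left child of 61.
Insert 23: 23 < 61 → go left; 23 > 9 → go right. Place as right child of 9.
Insert 30: 30 < 61 → go left; 30 > 9 → go right; 30 > 23 → go right. Place as right child of 23.
Insert 34: 34 < 61 → go left; 34 > 9 → go right; 34 > 23 → go right; 34 > 30 → go right. Place as right child of 30.
Insert 24: 24 < 61 → go left; 24 > 9 → go right; 24 > 23 → go right; 24 < 30 → go left. Place as left child of 30.
Insert 26: 26 < 61 → go left; 26 > 9 → go right; 26 > 23 → go right; 26 < 30 → go left; 26 > 24 → go right. Place as right child of 24.
Insert 33: 33 < 61 → go left; 33 > 9 → go right; 33 > 23 → go right; 33 > 30 → go right; 33 < 34 → go left. Place as left child of 34.
Insert 18: 18 < 61 → go left; 18 > 9 → go right; 18 < 23 → go left. Place as left child of 23.
Insert 29: 29 < 61 → go left; 29 > 9 → go right; 29 > 23 → go right; 29 < 30 → go left; 29 > 24 → go right; 29 > 26 → go right. Place as right child of 26.
Insert 53: 53 < 61 → go left; 53 > 9 → go right; 53 > 23 → go right; 53 > 30 → go right; 53 > 34 → go right. Place as right child of 34.

26 33 53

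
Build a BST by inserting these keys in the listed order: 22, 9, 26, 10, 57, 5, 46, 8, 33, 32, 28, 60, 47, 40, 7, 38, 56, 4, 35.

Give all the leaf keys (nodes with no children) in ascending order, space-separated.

4 7 10 28 35 56 60

22: root
9: left child of 22 (depth 1)
26: right child of 22 (depth 1)
10: right child of 9 (depth 2)
57: right child of 26 (depth 2)
5: left child of 9 (depth 2)
46: left child of 57 (depth 3)
8: right child of 5 (depth 3)
33: left child of 46 (depth 4)
32: left child of 33 (depth 5)
28: left child of 32 (depth 6)
60: right child of 57 (depth 3)
47: right child of 46 (depth 4)
40: right child of 33 (depth 5)
7: left child of 8 (depth 4)
38: left child of 40 (depth 6)
56: right child of 47 (depth 5)
4: left child of 5 (depth 3)
35: left child of 38 (depth 7)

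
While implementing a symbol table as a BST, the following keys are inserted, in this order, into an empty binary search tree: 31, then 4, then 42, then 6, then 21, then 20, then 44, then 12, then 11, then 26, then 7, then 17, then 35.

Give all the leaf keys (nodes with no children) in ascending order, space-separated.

Insert 31: tree is empty, so 31 becomes the root.
Insert 4: 4 < 31 → go left. Place as left child of 31.
Insert 42: 42 > 31 → go right. Place as right child of 31.
Insert 6: 6 < 31 → go left; 6 > 4 → go right. Place as right child of 4.
Insert 21: 21 < 31 → go left; 21 > 4 → go right; 21 > 6 → go right. Place as right child of 6.
Insert 20: 20 < 31 → go left; 20 > 4 → go right; 20 > 6 → go right; 20 < 21 → go left. Place as left child of 21.
Insert 44: 44 > 31 → go right; 44 > 42 → go right. Place as right child of 42.
Insert 12: 12 < 31 → go left; 12 > 4 → go right; 12 > 6 → go right; 12 < 21 → go left; 12 < 20 → go left. Place as left child of 20.
Insert 11: 11 < 31 → go left; 11 > 4 → go right; 11 > 6 → go right; 11 < 21 → go left; 11 < 20 → go left; 11 < 12 → go left. Place as left child of 12.
Insert 26: 26 < 31 → go left; 26 > 4 → go right; 26 > 6 → go right; 26 > 21 → go right. Place as right child of 21.
Insert 7: 7 < 31 → go left; 7 > 4 → go right; 7 > 6 → go right; 7 < 21 → go left; 7 < 20 → go left; 7 < 12 → go left; 7 < 11 → go left. Place as left child of 11.
Insert 17: 17 < 31 → go left; 17 > 4 → go right; 17 > 6 → go right; 17 < 21 → go left; 17 < 20 → go left; 17 > 12 → go right. Place as right child of 12.
Insert 35: 35 > 31 → go right; 35 < 42 → go left. Place as left child of 42.

7 17 26 35 44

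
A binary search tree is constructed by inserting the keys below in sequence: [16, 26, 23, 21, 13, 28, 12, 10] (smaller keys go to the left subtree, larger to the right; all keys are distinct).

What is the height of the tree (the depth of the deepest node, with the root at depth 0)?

Insert 16: tree is empty, so 16 becomes the root.
Insert 26: 26 > 16 → go right. Place as right child of 16.
Insert 23: 23 > 16 → go right; 23 < 26 → go left. Place as left child of 26.
Insert 21: 21 > 16 → go right; 21 < 26 → go left; 21 < 23 → go left. Place as left child of 23.
Insert 13: 13 < 16 → go left. Place as left child of 16.
Insert 28: 28 > 16 → go right; 28 > 26 → go right. Place as right child of 26.
Insert 12: 12 < 16 → go left; 12 < 13 → go left. Place as left child of 13.
Insert 10: 10 < 16 → go left; 10 < 13 → go left; 10 < 12 → go left. Place as left child of 12.

The deepest node is 21 at depth 3.

3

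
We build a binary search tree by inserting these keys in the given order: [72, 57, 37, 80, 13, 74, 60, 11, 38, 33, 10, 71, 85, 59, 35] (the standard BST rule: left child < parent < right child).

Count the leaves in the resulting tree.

72: root
57: left child of 72 (depth 1)
37: left child of 57 (depth 2)
80: right child of 72 (depth 1)
13: left child of 37 (depth 3)
74: left child of 80 (depth 2)
60: right child of 57 (depth 2)
11: left child of 13 (depth 4)
38: right child of 37 (depth 3)
33: right child of 13 (depth 4)
10: left child of 11 (depth 5)
71: right child of 60 (depth 3)
85: right child of 80 (depth 2)
59: left child of 60 (depth 3)
35: right child of 33 (depth 5)

Leaves: 10, 35, 38, 59, 71, 74, 85 — 7 in total.

7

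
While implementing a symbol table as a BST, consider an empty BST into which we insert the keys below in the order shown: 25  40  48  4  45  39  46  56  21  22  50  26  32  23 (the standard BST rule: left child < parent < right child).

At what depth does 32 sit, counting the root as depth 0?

Insert 25: tree is empty, so 25 becomes the root.
Insert 40: 40 > 25 → go right. Place as right child of 25.
Insert 48: 48 > 25 → go right; 48 > 40 → go right. Place as right child of 40.
Insert 4: 4 < 25 → go left. Place as left child of 25.
Insert 45: 45 > 25 → go right; 45 > 40 → go right; 45 < 48 → go left. Place as left child of 48.
Insert 39: 39 > 25 → go right; 39 < 40 → go left. Place as left child of 40.
Insert 46: 46 > 25 → go right; 46 > 40 → go right; 46 < 48 → go left; 46 > 45 → go right. Place as right child of 45.
Insert 56: 56 > 25 → go right; 56 > 40 → go right; 56 > 48 → go right. Place as right child of 48.
Insert 21: 21 < 25 → go left; 21 > 4 → go right. Place as right child of 4.
Insert 22: 22 < 25 → go left; 22 > 4 → go right; 22 > 21 → go right. Place as right child of 21.
Insert 50: 50 > 25 → go right; 50 > 40 → go right; 50 > 48 → go right; 50 < 56 → go left. Place as left child of 56.
Insert 26: 26 > 25 → go right; 26 < 40 → go left; 26 < 39 → go left. Place as left child of 39.
Insert 32: 32 > 25 → go right; 32 < 40 → go left; 32 < 39 → go left; 32 > 26 → go right. Place as right child of 26.
Insert 23: 23 < 25 → go left; 23 > 4 → go right; 23 > 21 → go right; 23 > 22 → go right. Place as right child of 22.

Path to 32: 25 → 40 → 39 → 26 → 32, which is 4 edges.

4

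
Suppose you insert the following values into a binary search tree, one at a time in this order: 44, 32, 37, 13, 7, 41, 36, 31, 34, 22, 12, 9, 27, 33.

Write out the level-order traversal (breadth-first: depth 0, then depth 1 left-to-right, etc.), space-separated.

44 32 13 37 7 31 36 41 12 22 34 9 27 33

Insert 44: tree is empty, so 44 becomes the root.
Insert 32: 32 < 44 → go left. Place as left child of 44.
Insert 37: 37 < 44 → go left; 37 > 32 → go right. Place as right child of 32.
Insert 13: 13 < 44 → go left; 13 < 32 → go left. Place as left child of 32.
Insert 7: 7 < 44 → go left; 7 < 32 → go left; 7 < 13 → go left. Place as left child of 13.
Insert 41: 41 < 44 → go left; 41 > 32 → go right; 41 > 37 → go right. Place as right child of 37.
Insert 36: 36 < 44 → go left; 36 > 32 → go right; 36 < 37 → go left. Place as left child of 37.
Insert 31: 31 < 44 → go left; 31 < 32 → go left; 31 > 13 → go right. Place as right child of 13.
Insert 34: 34 < 44 → go left; 34 > 32 → go right; 34 < 37 → go left; 34 < 36 → go left. Place as left child of 36.
Insert 22: 22 < 44 → go left; 22 < 32 → go left; 22 > 13 → go right; 22 < 31 → go left. Place as left child of 31.
Insert 12: 12 < 44 → go left; 12 < 32 → go left; 12 < 13 → go left; 12 > 7 → go right. Place as right child of 7.
Insert 9: 9 < 44 → go left; 9 < 32 → go left; 9 < 13 → go left; 9 > 7 → go right; 9 < 12 → go left. Place as left child of 12.
Insert 27: 27 < 44 → go left; 27 < 32 → go left; 27 > 13 → go right; 27 < 31 → go left; 27 > 22 → go right. Place as right child of 22.
Insert 33: 33 < 44 → go left; 33 > 32 → go right; 33 < 37 → go left; 33 < 36 → go left; 33 < 34 → go left. Place as left child of 34.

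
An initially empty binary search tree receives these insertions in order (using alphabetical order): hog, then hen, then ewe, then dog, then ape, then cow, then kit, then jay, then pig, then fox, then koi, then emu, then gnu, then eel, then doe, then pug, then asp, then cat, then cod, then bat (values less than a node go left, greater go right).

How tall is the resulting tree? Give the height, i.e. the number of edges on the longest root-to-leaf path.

hog: root
hen: left child of hog (depth 1)
ewe: left child of hen (depth 2)
dog: left child of ewe (depth 3)
ape: left child of dog (depth 4)
cow: right child of ape (depth 5)
kit: right child of hog (depth 1)
jay: left child of kit (depth 2)
pig: right child of kit (depth 2)
fox: right child of ewe (depth 3)
koi: left child of pig (depth 3)
emu: right child of dog (depth 4)
gnu: right child of fox (depth 4)
eel: left child of emu (depth 5)
doe: right child of cow (depth 6)
pug: right child of pig (depth 3)
asp: left child of cow (depth 6)
cat: right child of asp (depth 7)
cod: right child of cat (depth 8)
bat: left child of cat (depth 8)

The deepest node is cod at depth 8.

8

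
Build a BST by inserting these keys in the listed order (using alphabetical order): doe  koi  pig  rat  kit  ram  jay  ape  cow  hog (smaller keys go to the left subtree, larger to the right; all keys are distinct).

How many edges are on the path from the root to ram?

4

doe: root
koi: right child of doe (depth 1)
pig: right child of koi (depth 2)
rat: right child of pig (depth 3)
kit: left child of koi (depth 2)
ram: left child of rat (depth 4)
jay: left child of kit (depth 3)
ape: left child of doe (depth 1)
cow: right child of ape (depth 2)
hog: left child of jay (depth 4)

Path to ram: doe → koi → pig → rat → ram, which is 4 edges.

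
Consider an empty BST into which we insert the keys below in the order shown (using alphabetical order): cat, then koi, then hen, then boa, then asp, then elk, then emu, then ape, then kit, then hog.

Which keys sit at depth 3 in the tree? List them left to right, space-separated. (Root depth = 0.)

Resulting structure (node: left, right):
  cat: L=boa, R=koi
  koi: L=hen, R=–
  hen: L=elk, R=kit
  boa: L=asp, R=–
  asp: L=ape, R=–
  elk: L=–, R=emu
  emu: L=–, R=–
  ape: L=–, R=–
  kit: L=hog, R=–
  hog: L=–, R=–

ape elk kit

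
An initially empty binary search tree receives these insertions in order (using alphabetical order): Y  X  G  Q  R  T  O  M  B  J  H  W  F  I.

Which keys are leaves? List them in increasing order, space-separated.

Y: root
X: left child of Y (depth 1)
G: left child of X (depth 2)
Q: right child of G (depth 3)
R: right child of Q (depth 4)
T: right child of R (depth 5)
O: left child of Q (depth 4)
M: left child of O (depth 5)
B: left child of G (depth 3)
J: left child of M (depth 6)
H: left child of J (depth 7)
W: right child of T (depth 6)
F: right child of B (depth 4)
I: right child of H (depth 8)

F I W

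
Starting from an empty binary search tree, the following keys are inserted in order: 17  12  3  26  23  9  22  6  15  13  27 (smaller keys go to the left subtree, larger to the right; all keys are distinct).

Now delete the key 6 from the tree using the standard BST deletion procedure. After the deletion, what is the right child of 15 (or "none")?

none

Insert 17: tree is empty, so 17 becomes the root.
Insert 12: 12 < 17 → go left. Place as left child of 17.
Insert 3: 3 < 17 → go left; 3 < 12 → go left. Place as left child of 12.
Insert 26: 26 > 17 → go right. Place as right child of 17.
Insert 23: 23 > 17 → go right; 23 < 26 → go left. Place as left child of 26.
Insert 9: 9 < 17 → go left; 9 < 12 → go left; 9 > 3 → go right. Place as right child of 3.
Insert 22: 22 > 17 → go right; 22 < 26 → go left; 22 < 23 → go left. Place as left child of 23.
Insert 6: 6 < 17 → go left; 6 < 12 → go left; 6 > 3 → go right; 6 < 9 → go left. Place as left child of 9.
Insert 15: 15 < 17 → go left; 15 > 12 → go right. Place as right child of 12.
Insert 13: 13 < 17 → go left; 13 > 12 → go right; 13 < 15 → go left. Place as left child of 15.
Insert 27: 27 > 17 → go right; 27 > 26 → go right. Place as right child of 26.

Delete 6 (at most one child — splice it out).
After deletion, 15's right child: none.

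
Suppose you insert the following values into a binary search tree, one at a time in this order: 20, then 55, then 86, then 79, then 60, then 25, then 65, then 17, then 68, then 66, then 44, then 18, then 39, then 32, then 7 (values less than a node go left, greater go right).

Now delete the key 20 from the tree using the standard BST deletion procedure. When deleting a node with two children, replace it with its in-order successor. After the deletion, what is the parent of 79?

86

20: root
55: right child of 20 (depth 1)
86: right child of 55 (depth 2)
79: left child of 86 (depth 3)
60: left child of 79 (depth 4)
25: left child of 55 (depth 2)
65: right child of 60 (depth 5)
17: left child of 20 (depth 1)
68: right child of 65 (depth 6)
66: left child of 68 (depth 7)
44: right child of 25 (depth 3)
18: right child of 17 (depth 2)
39: left child of 44 (depth 4)
32: left child of 39 (depth 5)
7: left child of 17 (depth 2)

Delete 20 (two children — replace with in-order successor).
After deletion, 79's parent is 86.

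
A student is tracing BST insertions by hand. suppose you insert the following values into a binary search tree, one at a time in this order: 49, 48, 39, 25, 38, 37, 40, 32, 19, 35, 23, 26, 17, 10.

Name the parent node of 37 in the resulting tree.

49: root
48: left child of 49 (depth 1)
39: left child of 48 (depth 2)
25: left child of 39 (depth 3)
38: right child of 25 (depth 4)
37: left child of 38 (depth 5)
40: right child of 39 (depth 3)
32: left child of 37 (depth 6)
19: left child of 25 (depth 4)
35: right child of 32 (depth 7)
23: right child of 19 (depth 5)
26: left child of 32 (depth 7)
17: left child of 19 (depth 5)
10: left child of 17 (depth 6)

38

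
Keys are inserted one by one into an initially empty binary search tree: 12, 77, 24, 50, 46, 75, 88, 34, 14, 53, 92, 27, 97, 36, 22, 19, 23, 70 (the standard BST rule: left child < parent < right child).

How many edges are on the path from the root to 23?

12: root
77: right child of 12 (depth 1)
24: left child of 77 (depth 2)
50: right child of 24 (depth 3)
46: left child of 50 (depth 4)
75: right child of 50 (depth 4)
88: right child of 77 (depth 2)
34: left child of 46 (depth 5)
14: left child of 24 (depth 3)
53: left child of 75 (depth 5)
92: right child of 88 (depth 3)
27: left child of 34 (depth 6)
97: right child of 92 (depth 4)
36: right child of 34 (depth 6)
22: right child of 14 (depth 4)
19: left child of 22 (depth 5)
23: right child of 22 (depth 5)
70: right child of 53 (depth 6)

Path to 23: 12 → 77 → 24 → 14 → 22 → 23, which is 5 edges.

5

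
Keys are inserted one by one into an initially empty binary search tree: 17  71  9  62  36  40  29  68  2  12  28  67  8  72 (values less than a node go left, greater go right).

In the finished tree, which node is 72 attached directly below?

Insert 17: tree is empty, so 17 becomes the root.
Insert 71: 71 > 17 → go right. Place as right child of 17.
Insert 9: 9 < 17 → go left. Place as left child of 17.
Insert 62: 62 > 17 → go right; 62 < 71 → go left. Place as left child of 71.
Insert 36: 36 > 17 → go right; 36 < 71 → go left; 36 < 62 → go left. Place as left child of 62.
Insert 40: 40 > 17 → go right; 40 < 71 → go left; 40 < 62 → go left; 40 > 36 → go right. Place as right child of 36.
Insert 29: 29 > 17 → go right; 29 < 71 → go left; 29 < 62 → go left; 29 < 36 → go left. Place as left child of 36.
Insert 68: 68 > 17 → go right; 68 < 71 → go left; 68 > 62 → go right. Place as right child of 62.
Insert 2: 2 < 17 → go left; 2 < 9 → go left. Place as left child of 9.
Insert 12: 12 < 17 → go left; 12 > 9 → go right. Place as right child of 9.
Insert 28: 28 > 17 → go right; 28 < 71 → go left; 28 < 62 → go left; 28 < 36 → go left; 28 < 29 → go left. Place as left child of 29.
Insert 67: 67 > 17 → go right; 67 < 71 → go left; 67 > 62 → go right; 67 < 68 → go left. Place as left child of 68.
Insert 8: 8 < 17 → go left; 8 < 9 → go left; 8 > 2 → go right. Place as right child of 2.
Insert 72: 72 > 17 → go right; 72 > 71 → go right. Place as right child of 71.

71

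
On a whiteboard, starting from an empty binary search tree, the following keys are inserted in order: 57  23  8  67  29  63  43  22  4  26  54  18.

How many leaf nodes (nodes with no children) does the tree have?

Resulting structure (node: left, right):
  57: L=23, R=67
  23: L=8, R=29
  8: L=4, R=22
  67: L=63, R=–
  29: L=26, R=43
  63: L=–, R=–
  43: L=–, R=54
  22: L=18, R=–
  4: L=–, R=–
  26: L=–, R=–
  54: L=–, R=–
  18: L=–, R=–

Leaves: 4, 18, 26, 54, 63 — 5 in total.

5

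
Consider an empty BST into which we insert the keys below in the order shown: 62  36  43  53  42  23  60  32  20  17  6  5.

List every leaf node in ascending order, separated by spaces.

Insert 62: tree is empty, so 62 becomes the root.
Insert 36: 36 < 62 → go left. Place as left child of 62.
Insert 43: 43 < 62 → go left; 43 > 36 → go right. Place as right child of 36.
Insert 53: 53 < 62 → go left; 53 > 36 → go right; 53 > 43 → go right. Place as right child of 43.
Insert 42: 42 < 62 → go left; 42 > 36 → go right; 42 < 43 → go left. Place as left child of 43.
Insert 23: 23 < 62 → go left; 23 < 36 → go left. Place as left child of 36.
Insert 60: 60 < 62 → go left; 60 > 36 → go right; 60 > 43 → go right; 60 > 53 → go right. Place as right child of 53.
Insert 32: 32 < 62 → go left; 32 < 36 → go left; 32 > 23 → go right. Place as right child of 23.
Insert 20: 20 < 62 → go left; 20 < 36 → go left; 20 < 23 → go left. Place as left child of 23.
Insert 17: 17 < 62 → go left; 17 < 36 → go left; 17 < 23 → go left; 17 < 20 → go left. Place as left child of 20.
Insert 6: 6 < 62 → go left; 6 < 36 → go left; 6 < 23 → go left; 6 < 20 → go left; 6 < 17 → go left. Place as left child of 17.
Insert 5: 5 < 62 → go left; 5 < 36 → go left; 5 < 23 → go left; 5 < 20 → go left; 5 < 17 → go left; 5 < 6 → go left. Place as left child of 6.

5 32 42 60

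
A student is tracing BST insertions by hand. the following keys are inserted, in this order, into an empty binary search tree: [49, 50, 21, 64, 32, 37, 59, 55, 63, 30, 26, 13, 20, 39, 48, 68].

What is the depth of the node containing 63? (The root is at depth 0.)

4

49: root
50: right child of 49 (depth 1)
21: left child of 49 (depth 1)
64: right child of 50 (depth 2)
32: right child of 21 (depth 2)
37: right child of 32 (depth 3)
59: left child of 64 (depth 3)
55: left child of 59 (depth 4)
63: right child of 59 (depth 4)
30: left child of 32 (depth 3)
26: left child of 30 (depth 4)
13: left child of 21 (depth 2)
20: right child of 13 (depth 3)
39: right child of 37 (depth 4)
48: right child of 39 (depth 5)
68: right child of 64 (depth 3)

Path to 63: 49 → 50 → 64 → 59 → 63, which is 4 edges.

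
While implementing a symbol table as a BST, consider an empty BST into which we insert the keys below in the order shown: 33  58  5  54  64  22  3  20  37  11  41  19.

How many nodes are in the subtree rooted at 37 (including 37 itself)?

33: root
58: right child of 33 (depth 1)
5: left child of 33 (depth 1)
54: left child of 58 (depth 2)
64: right child of 58 (depth 2)
22: right child of 5 (depth 2)
3: left child of 5 (depth 2)
20: left child of 22 (depth 3)
37: left child of 54 (depth 3)
11: left child of 20 (depth 4)
41: right child of 37 (depth 4)
19: right child of 11 (depth 5)

Subtree rooted at 37 contains: 37, 41 — 2 nodes.

2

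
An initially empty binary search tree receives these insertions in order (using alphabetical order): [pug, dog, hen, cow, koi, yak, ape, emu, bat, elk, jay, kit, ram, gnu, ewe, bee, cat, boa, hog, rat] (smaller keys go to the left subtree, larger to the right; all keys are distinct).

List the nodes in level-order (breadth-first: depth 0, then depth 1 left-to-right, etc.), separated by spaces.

pug: root
dog: left child of pug (depth 1)
hen: right child of dog (depth 2)
cow: left child of dog (depth 2)
koi: right child of hen (depth 3)
yak: right child of pug (depth 1)
ape: left child of cow (depth 3)
emu: left child of hen (depth 3)
bat: right child of ape (depth 4)
elk: left child of emu (depth 4)
jay: left child of koi (depth 4)
kit: right child of jay (depth 5)
ram: left child of yak (depth 2)
gnu: right child of emu (depth 4)
ewe: left child of gnu (depth 5)
bee: right child of bat (depth 5)
cat: right child of bee (depth 6)
boa: left child of cat (depth 7)
hog: left child of jay (depth 5)
rat: right child of ram (depth 3)

pug dog yak cow hen ram ape emu koi rat bat elk gnu jay bee ewe hog kit cat boa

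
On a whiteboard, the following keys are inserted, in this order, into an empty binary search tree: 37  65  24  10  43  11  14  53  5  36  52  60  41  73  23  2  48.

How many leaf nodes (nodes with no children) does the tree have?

7

Insert 37: tree is empty, so 37 becomes the root.
Insert 65: 65 > 37 → go right. Place as right child of 37.
Insert 24: 24 < 37 → go left. Place as left child of 37.
Insert 10: 10 < 37 → go left; 10 < 24 → go left. Place as left child of 24.
Insert 43: 43 > 37 → go right; 43 < 65 → go left. Place as left child of 65.
Insert 11: 11 < 37 → go left; 11 < 24 → go left; 11 > 10 → go right. Place as right child of 10.
Insert 14: 14 < 37 → go left; 14 < 24 → go left; 14 > 10 → go right; 14 > 11 → go right. Place as right child of 11.
Insert 53: 53 > 37 → go right; 53 < 65 → go left; 53 > 43 → go right. Place as right child of 43.
Insert 5: 5 < 37 → go left; 5 < 24 → go left; 5 < 10 → go left. Place as left child of 10.
Insert 36: 36 < 37 → go left; 36 > 24 → go right. Place as right child of 24.
Insert 52: 52 > 37 → go right; 52 < 65 → go left; 52 > 43 → go right; 52 < 53 → go left. Place as left child of 53.
Insert 60: 60 > 37 → go right; 60 < 65 → go left; 60 > 43 → go right; 60 > 53 → go right. Place as right child of 53.
Insert 41: 41 > 37 → go right; 41 < 65 → go left; 41 < 43 → go left. Place as left child of 43.
Insert 73: 73 > 37 → go right; 73 > 65 → go right. Place as right child of 65.
Insert 23: 23 < 37 → go left; 23 < 24 → go left; 23 > 10 → go right; 23 > 11 → go right; 23 > 14 → go right. Place as right child of 14.
Insert 2: 2 < 37 → go left; 2 < 24 → go left; 2 < 10 → go left; 2 < 5 → go left. Place as left child of 5.
Insert 48: 48 > 37 → go right; 48 < 65 → go left; 48 > 43 → go right; 48 < 53 → go left; 48 < 52 → go left. Place as left child of 52.

Leaves: 2, 23, 36, 41, 48, 60, 73 — 7 in total.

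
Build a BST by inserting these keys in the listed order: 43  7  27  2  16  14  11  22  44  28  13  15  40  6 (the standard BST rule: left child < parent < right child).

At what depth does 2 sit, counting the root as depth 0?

2

43: root
7: left child of 43 (depth 1)
27: right child of 7 (depth 2)
2: left child of 7 (depth 2)
16: left child of 27 (depth 3)
14: left child of 16 (depth 4)
11: left child of 14 (depth 5)
22: right child of 16 (depth 4)
44: right child of 43 (depth 1)
28: right child of 27 (depth 3)
13: right child of 11 (depth 6)
15: right child of 14 (depth 5)
40: right child of 28 (depth 4)
6: right child of 2 (depth 3)

Path to 2: 43 → 7 → 2, which is 2 edges.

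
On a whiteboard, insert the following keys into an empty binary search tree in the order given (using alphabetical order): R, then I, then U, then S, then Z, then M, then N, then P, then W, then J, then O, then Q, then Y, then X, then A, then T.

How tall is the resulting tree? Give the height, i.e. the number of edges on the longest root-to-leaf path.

5

R: root
I: left child of R (depth 1)
U: right child of R (depth 1)
S: left child of U (depth 2)
Z: right child of U (depth 2)
M: right child of I (depth 2)
N: right child of M (depth 3)
P: right child of N (depth 4)
W: left child of Z (depth 3)
J: left child of M (depth 3)
O: left child of P (depth 5)
Q: right child of P (depth 5)
Y: right child of W (depth 4)
X: left child of Y (depth 5)
A: left child of I (depth 2)
T: right child of S (depth 3)

The deepest node is O at depth 5.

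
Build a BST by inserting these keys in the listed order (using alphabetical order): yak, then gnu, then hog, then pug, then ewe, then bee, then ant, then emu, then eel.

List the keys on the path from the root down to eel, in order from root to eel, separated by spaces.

yak gnu ewe bee emu eel

yak: root
gnu: left child of yak (depth 1)
hog: right child of gnu (depth 2)
pug: right child of hog (depth 3)
ewe: left child of gnu (depth 2)
bee: left child of ewe (depth 3)
ant: left child of bee (depth 4)
emu: right child of bee (depth 4)
eel: left child of emu (depth 5)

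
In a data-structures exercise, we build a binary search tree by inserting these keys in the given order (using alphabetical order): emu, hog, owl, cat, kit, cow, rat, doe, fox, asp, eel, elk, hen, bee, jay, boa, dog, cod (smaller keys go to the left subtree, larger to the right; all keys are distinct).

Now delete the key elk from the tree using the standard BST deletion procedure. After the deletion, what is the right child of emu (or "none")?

hog

emu: root
hog: right child of emu (depth 1)
owl: right child of hog (depth 2)
cat: left child of emu (depth 1)
kit: left child of owl (depth 3)
cow: right child of cat (depth 2)
rat: right child of owl (depth 3)
doe: right child of cow (depth 3)
fox: left child of hog (depth 2)
asp: left child of cat (depth 2)
eel: right child of doe (depth 4)
elk: right child of eel (depth 5)
hen: right child of fox (depth 3)
bee: right child of asp (depth 3)
jay: left child of kit (depth 4)
boa: right child of bee (depth 4)
dog: left child of eel (depth 5)
cod: left child of cow (depth 3)

Delete elk (at most one child — splice it out).
After deletion, emu's right child: hog.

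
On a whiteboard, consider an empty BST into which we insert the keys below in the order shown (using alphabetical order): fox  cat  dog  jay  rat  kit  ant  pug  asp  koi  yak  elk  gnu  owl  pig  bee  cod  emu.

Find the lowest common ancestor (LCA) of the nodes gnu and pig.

jay

fox: root
cat: left child of fox (depth 1)
dog: right child of cat (depth 2)
jay: right child of fox (depth 1)
rat: right child of jay (depth 2)
kit: left child of rat (depth 3)
ant: left child of cat (depth 2)
pug: right child of kit (depth 4)
asp: right child of ant (depth 3)
koi: left child of pug (depth 5)
yak: right child of rat (depth 3)
elk: right child of dog (depth 3)
gnu: left child of jay (depth 2)
owl: right child of koi (depth 6)
pig: right child of owl (depth 7)
bee: right child of asp (depth 4)
cod: left child of dog (depth 3)
emu: right child of elk (depth 4)

Path to gnu: fox → jay → gnu
Path to pig: fox → jay → rat → kit → pug → koi → owl → pig
The paths share a prefix ending at jay, then split left and right.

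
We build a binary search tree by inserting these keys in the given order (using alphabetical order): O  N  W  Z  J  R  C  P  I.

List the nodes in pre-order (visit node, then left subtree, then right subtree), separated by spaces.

O N J C I W R P Z

O: root
N: left child of O (depth 1)
W: right child of O (depth 1)
Z: right child of W (depth 2)
J: left child of N (depth 2)
R: left child of W (depth 2)
C: left child of J (depth 3)
P: left child of R (depth 3)
I: right child of C (depth 4)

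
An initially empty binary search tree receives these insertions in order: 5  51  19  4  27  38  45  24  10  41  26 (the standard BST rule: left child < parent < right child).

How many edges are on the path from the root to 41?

6

Resulting structure (node: left, right):
  5: L=4, R=51
  51: L=19, R=–
  19: L=10, R=27
  4: L=–, R=–
  27: L=24, R=38
  38: L=–, R=45
  45: L=41, R=–
  24: L=–, R=26
  10: L=–, R=–
  41: L=–, R=–
  26: L=–, R=–

Path to 41: 5 → 51 → 19 → 27 → 38 → 45 → 41, which is 6 edges.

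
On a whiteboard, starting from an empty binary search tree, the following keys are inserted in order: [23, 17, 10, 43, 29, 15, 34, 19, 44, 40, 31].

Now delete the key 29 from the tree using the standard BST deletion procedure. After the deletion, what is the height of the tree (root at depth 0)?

Insert 23: tree is empty, so 23 becomes the root.
Insert 17: 17 < 23 → go left. Place as left child of 23.
Insert 10: 10 < 23 → go left; 10 < 17 → go left. Place as left child of 17.
Insert 43: 43 > 23 → go right. Place as right child of 23.
Insert 29: 29 > 23 → go right; 29 < 43 → go left. Place as left child of 43.
Insert 15: 15 < 23 → go left; 15 < 17 → go left; 15 > 10 → go right. Place as right child of 10.
Insert 34: 34 > 23 → go right; 34 < 43 → go left; 34 > 29 → go right. Place as right child of 29.
Insert 19: 19 < 23 → go left; 19 > 17 → go right. Place as right child of 17.
Insert 44: 44 > 23 → go right; 44 > 43 → go right. Place as right child of 43.
Insert 40: 40 > 23 → go right; 40 < 43 → go left; 40 > 29 → go right; 40 > 34 → go right. Place as right child of 34.
Insert 31: 31 > 23 → go right; 31 < 43 → go left; 31 > 29 → go right; 31 < 34 → go left. Place as left child of 34.

Delete 29 (at most one child — splice it out).
After deletion, deepest node is 15 at depth 3.

3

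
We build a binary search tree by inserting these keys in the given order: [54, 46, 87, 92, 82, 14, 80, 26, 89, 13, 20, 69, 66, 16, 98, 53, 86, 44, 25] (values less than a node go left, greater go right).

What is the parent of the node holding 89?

92

54: root
46: left child of 54 (depth 1)
87: right child of 54 (depth 1)
92: right child of 87 (depth 2)
82: left child of 87 (depth 2)
14: left child of 46 (depth 2)
80: left child of 82 (depth 3)
26: right child of 14 (depth 3)
89: left child of 92 (depth 3)
13: left child of 14 (depth 3)
20: left child of 26 (depth 4)
69: left child of 80 (depth 4)
66: left child of 69 (depth 5)
16: left child of 20 (depth 5)
98: right child of 92 (depth 3)
53: right child of 46 (depth 2)
86: right child of 82 (depth 3)
44: right child of 26 (depth 4)
25: right child of 20 (depth 5)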